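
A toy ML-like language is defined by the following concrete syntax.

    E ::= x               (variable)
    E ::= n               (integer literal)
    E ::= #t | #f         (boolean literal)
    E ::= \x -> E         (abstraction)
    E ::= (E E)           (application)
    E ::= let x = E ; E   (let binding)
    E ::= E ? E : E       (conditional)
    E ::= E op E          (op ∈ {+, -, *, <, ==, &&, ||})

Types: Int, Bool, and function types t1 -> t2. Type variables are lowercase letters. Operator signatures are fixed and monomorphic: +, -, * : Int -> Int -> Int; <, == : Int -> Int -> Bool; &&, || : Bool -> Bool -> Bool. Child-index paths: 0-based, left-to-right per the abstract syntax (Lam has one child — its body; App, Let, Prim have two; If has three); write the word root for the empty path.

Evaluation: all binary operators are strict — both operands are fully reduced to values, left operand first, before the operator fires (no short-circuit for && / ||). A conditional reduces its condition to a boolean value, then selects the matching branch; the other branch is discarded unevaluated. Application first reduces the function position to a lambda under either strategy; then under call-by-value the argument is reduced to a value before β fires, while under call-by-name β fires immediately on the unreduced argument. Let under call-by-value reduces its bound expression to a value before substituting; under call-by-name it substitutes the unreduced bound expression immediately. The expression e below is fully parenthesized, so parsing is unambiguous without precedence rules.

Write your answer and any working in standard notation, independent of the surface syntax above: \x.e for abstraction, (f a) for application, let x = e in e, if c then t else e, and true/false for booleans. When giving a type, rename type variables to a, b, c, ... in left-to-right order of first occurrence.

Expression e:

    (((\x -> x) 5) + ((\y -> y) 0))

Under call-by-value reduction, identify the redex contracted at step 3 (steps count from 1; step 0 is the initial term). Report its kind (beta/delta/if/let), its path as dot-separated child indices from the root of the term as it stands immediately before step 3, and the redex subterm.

Working:
step 0: (((\x.x) 5) + ((\y.y) 0))
step 1: [beta@0] (5 + ((\y.y) 0))
step 2: [beta@1] (5 + 0)
step 3: [delta@root] 5

Answer: delta at root : (5 + 0)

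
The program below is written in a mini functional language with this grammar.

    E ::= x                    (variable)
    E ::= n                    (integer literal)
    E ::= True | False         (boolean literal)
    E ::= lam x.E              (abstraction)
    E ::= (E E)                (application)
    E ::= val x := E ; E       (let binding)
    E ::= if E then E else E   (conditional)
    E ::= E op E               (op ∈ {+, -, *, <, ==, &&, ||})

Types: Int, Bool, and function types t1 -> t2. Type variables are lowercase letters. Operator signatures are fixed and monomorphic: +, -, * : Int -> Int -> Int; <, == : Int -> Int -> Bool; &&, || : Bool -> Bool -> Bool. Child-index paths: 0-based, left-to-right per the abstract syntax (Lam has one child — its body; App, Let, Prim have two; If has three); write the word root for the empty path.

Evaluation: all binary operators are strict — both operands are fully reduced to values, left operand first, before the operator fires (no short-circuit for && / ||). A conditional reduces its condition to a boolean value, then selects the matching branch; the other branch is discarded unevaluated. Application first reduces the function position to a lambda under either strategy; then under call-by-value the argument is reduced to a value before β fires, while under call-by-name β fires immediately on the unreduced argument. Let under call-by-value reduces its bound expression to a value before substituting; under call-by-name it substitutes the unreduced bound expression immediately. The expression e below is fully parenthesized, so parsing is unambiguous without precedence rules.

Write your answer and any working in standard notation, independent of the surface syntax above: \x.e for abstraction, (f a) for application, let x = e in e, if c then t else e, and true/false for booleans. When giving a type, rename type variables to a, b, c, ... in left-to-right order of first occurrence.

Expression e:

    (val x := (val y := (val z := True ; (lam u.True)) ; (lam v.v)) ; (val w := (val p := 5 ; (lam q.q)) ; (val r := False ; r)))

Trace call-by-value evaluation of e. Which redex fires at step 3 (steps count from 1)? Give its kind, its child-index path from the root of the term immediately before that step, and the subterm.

Working:
step 0: (let x = (let y = (let z = true in (\u.true)) in (\v.v)) in (let w = (let p = 5 in (\q.q)) in (let r = false in r)))
step 1: [let@0.0] (let x = (let y = (\u.true) in (\v.v)) in (let w = (let p = 5 in (\q.q)) in (let r = false in r)))
step 2: [let@0] (let x = (\v.v) in (let w = (let p = 5 in (\q.q)) in (let r = false in r)))
step 3: [let@root] (let w = (let p = 5 in (\q.q)) in (let r = false in r))

Answer: let at root : (let x = (\v.v) in (let w = (let p = 5 in (\q.q)) in (let r = false in r)))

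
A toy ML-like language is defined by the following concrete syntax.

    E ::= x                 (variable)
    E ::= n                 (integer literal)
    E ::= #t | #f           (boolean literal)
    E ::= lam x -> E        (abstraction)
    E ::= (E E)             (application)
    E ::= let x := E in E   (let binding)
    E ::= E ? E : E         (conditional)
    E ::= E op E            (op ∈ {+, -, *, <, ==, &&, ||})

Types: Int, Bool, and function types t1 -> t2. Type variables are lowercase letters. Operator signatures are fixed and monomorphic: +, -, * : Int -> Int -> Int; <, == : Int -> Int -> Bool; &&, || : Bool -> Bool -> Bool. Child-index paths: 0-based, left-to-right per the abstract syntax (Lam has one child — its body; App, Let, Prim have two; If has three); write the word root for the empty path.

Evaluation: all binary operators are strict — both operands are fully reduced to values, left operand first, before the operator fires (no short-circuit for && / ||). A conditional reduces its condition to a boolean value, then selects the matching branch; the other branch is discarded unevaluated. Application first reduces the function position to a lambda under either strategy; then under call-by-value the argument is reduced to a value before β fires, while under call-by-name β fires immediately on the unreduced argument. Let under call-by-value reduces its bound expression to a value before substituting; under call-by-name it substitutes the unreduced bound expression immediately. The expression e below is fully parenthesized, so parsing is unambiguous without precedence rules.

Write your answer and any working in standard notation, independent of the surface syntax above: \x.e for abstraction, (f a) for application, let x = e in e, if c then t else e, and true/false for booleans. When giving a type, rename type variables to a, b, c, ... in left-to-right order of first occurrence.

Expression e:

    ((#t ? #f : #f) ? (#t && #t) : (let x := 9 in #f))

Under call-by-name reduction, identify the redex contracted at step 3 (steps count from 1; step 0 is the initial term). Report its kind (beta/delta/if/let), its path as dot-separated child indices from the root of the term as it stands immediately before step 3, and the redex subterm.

Answer: let at root : (let x = 9 in false)

Trace:
step 0: (if (if true then false else false) then (true && true) else (let x = 9 in false))
step 1: [if@0] (if false then (true && true) else (let x = 9 in false))
step 2: [if@root] (let x = 9 in false)
step 3: [let@root] false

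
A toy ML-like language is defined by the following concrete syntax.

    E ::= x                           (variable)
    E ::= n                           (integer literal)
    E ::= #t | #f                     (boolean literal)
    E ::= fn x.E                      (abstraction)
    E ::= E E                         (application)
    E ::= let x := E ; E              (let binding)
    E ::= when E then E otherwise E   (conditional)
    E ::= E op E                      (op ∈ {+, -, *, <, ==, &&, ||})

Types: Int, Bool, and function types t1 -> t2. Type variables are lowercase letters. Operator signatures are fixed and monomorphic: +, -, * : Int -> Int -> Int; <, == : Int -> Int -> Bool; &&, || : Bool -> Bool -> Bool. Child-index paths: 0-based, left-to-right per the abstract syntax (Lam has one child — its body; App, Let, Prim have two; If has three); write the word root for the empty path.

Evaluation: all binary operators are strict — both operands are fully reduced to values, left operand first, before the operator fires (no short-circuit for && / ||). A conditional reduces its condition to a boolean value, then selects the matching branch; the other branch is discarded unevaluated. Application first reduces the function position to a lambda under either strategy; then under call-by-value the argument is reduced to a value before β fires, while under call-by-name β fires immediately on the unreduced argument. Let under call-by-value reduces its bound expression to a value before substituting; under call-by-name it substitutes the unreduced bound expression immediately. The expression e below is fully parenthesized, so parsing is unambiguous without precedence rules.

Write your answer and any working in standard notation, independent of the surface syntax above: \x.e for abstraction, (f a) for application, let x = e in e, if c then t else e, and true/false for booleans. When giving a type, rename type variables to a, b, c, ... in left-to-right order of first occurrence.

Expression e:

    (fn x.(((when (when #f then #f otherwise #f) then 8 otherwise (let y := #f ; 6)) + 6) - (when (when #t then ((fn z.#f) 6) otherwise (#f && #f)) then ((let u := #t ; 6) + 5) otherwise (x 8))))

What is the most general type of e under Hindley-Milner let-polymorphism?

Answer: (Int -> Int) -> Int

Trace:
  unify Bool ~ Bool
  unify Bool ~ Bool
  unify Bool ~ Bool
let y : Bool
  unify Int ~ Int
  unify Int ~ Int
  unify Int ~ Int
  unify Int ~ Int
  unify Bool ~ Bool
\z._ : b -> Bool
  unify b -> Bool ~ Int -> c
  unify b ~ Int
  unify Bool ~ c
_ _ : Bool
  unify Bool ~ Bool
  unify Bool ~ Bool
  unify Bool ~ Bool
  unify Bool ~ Bool
let u : Bool
  unify Int ~ Int
  unify Int ~ Int
x : a
  unify a ~ Int -> d
_ _ : d
  unify Int ~ d
  unify Int ~ Int
\x._ : (Int -> Int) -> Int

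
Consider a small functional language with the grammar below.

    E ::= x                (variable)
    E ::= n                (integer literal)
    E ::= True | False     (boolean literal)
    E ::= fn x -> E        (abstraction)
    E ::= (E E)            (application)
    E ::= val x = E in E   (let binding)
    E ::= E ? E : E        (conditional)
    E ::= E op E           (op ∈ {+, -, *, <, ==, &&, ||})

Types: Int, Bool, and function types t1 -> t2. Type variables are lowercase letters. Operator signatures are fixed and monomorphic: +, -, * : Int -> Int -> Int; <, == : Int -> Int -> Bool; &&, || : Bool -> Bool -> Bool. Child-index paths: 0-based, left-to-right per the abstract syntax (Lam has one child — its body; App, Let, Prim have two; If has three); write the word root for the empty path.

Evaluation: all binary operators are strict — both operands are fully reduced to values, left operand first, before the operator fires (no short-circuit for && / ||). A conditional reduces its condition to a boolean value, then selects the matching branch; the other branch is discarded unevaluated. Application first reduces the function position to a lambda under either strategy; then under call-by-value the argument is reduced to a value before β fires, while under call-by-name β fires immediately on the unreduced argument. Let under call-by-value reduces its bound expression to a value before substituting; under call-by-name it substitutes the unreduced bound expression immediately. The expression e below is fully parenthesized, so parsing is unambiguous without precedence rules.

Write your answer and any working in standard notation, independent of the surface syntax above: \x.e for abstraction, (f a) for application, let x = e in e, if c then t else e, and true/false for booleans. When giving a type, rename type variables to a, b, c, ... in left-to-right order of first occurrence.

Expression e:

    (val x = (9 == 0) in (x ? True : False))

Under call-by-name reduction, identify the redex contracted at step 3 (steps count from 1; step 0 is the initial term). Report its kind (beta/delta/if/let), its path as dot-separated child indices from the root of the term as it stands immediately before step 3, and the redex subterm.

Derivation:
step 0: (let x = (9 == 0) in (if x then true else false))
step 1: [let@root] (if (9 == 0) then true else false)
step 2: [delta@0] (if false then true else false)
step 3: [if@root] false

Answer: if at root : (if false then true else false)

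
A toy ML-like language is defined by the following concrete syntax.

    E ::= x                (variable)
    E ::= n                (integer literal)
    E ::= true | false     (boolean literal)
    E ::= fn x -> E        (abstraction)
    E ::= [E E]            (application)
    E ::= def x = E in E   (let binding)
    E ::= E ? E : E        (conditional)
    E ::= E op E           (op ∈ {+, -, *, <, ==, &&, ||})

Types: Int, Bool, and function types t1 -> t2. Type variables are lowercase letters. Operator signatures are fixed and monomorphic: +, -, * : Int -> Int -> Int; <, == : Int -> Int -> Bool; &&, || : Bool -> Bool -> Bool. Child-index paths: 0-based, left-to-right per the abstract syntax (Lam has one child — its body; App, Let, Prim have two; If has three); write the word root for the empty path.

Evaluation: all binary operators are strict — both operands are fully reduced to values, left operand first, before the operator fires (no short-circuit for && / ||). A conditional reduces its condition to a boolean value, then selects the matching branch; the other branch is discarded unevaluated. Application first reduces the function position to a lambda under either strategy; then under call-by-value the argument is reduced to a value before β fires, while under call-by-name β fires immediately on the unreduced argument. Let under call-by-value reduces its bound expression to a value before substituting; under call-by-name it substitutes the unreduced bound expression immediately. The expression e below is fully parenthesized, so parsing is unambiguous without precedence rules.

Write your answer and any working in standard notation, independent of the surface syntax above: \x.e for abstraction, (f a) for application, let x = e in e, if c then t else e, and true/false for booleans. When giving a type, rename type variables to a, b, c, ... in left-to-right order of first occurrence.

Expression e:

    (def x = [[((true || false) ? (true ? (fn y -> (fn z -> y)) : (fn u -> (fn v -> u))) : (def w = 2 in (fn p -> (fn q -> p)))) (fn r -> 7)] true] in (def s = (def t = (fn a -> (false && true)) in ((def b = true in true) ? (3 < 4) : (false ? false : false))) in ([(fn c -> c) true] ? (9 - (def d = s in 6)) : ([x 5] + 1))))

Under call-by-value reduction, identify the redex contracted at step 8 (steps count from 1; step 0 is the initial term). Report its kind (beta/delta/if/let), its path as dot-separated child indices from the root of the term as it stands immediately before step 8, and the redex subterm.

Answer: let at 0.0 : (let b = true in true)

Working:
step 0: (let x = (((if (true || false) then (if true then (\y.(\z.y)) else (\u.(\v.u))) else (let w = 2 in (\p.(\q.p)))) (\r.7)) true) in (let s = (let t = (\a.(false && true)) in (if (let b = true in true) then (3 < 4) else (if false then false else false))) in (if ((\c.c) true) then (9 - (let d = s in 6)) else ((x 5) + 1))))
step 1: [delta@0.0.0.0] (let x = (((if true then (if true then (\y.(\z.y)) else (\u.(\v.u))) else (let w = 2 in (\p.(\q.p)))) (\r.7)) true) in (let s = (let t = (\a.(false && true)) in (if (let b = true in true) then (3 < 4) else (if false then false else false))) in (if ((\c.c) true) then (9 - (let d = s in 6)) else ((x 5) + 1))))
step 2: [if@0.0.0] (let x = (((if true then (\y.(\z.y)) else (\u.(\v.u))) (\r.7)) true) in (let s = (let t = (\a.(false && true)) in (if (let b = true in true) then (3 < 4) else (if false then false else false))) in (if ((\c.c) true) then (9 - (let d = s in 6)) else ((x 5) + 1))))
step 3: [if@0.0.0] (let x = (((\y.(\z.y)) (\r.7)) true) in (let s = (let t = (\a.(false && true)) in (if (let b = true in true) then (3 < 4) else (if false then false else false))) in (if ((\c.c) true) then (9 - (let d = s in 6)) else ((x 5) + 1))))
step 4: [beta@0.0] (let x = ((\z.(\r.7)) true) in (let s = (let t = (\a.(false && true)) in (if (let b = true in true) then (3 < 4) else (if false then false else false))) in (if ((\c.c) true) then (9 - (let d = s in 6)) else ((x 5) + 1))))
step 5: [beta@0] (let x = (\r.7) in (let s = (let t = (\a.(false && true)) in (if (let b = true in true) then (3 < 4) else (if false then false else false))) in (if ((\c.c) true) then (9 - (let d = s in 6)) else ((x 5) + 1))))
step 6: [let@root] (let s = (let t = (\a.(false && true)) in (if (let b = true in true) then (3 < 4) else (if false then false else false))) in (if ((\c.c) true) then (9 - (let d = s in 6)) else (((\r.7) 5) + 1)))
step 7: [let@0] (let s = (if (let b = true in true) then (3 < 4) else (if false then false else false)) in (if ((\c.c) true) then (9 - (let d = s in 6)) else (((\r.7) 5) + 1)))
step 8: [let@0.0] (let s = (if true then (3 < 4) else (if false then false else false)) in (if ((\c.c) true) then (9 - (let d = s in 6)) else (((\r.7) 5) + 1)))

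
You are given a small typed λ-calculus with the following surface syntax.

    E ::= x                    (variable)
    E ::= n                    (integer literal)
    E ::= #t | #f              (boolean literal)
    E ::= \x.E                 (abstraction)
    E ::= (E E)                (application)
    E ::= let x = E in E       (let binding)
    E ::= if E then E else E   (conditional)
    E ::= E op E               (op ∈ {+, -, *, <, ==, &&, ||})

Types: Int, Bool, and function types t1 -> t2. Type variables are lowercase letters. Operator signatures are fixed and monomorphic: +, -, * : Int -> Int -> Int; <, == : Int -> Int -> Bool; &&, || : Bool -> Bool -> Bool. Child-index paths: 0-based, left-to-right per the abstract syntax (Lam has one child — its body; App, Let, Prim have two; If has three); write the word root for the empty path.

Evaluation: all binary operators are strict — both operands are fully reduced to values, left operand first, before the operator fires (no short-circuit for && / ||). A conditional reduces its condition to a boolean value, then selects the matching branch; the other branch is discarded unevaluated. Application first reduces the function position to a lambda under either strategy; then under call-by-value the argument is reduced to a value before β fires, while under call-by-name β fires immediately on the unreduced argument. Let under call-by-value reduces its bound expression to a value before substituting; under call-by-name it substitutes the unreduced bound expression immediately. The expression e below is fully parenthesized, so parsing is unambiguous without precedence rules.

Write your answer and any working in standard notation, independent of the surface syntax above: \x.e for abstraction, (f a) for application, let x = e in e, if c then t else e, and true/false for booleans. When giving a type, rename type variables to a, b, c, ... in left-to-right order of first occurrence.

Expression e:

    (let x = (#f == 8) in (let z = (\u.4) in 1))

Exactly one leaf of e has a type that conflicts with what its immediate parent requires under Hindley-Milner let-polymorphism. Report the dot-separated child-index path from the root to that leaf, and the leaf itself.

Derivation:
  unify Bool ~ Int
  FAIL: mismatch Bool ~ Int

Answer: 0.0 : false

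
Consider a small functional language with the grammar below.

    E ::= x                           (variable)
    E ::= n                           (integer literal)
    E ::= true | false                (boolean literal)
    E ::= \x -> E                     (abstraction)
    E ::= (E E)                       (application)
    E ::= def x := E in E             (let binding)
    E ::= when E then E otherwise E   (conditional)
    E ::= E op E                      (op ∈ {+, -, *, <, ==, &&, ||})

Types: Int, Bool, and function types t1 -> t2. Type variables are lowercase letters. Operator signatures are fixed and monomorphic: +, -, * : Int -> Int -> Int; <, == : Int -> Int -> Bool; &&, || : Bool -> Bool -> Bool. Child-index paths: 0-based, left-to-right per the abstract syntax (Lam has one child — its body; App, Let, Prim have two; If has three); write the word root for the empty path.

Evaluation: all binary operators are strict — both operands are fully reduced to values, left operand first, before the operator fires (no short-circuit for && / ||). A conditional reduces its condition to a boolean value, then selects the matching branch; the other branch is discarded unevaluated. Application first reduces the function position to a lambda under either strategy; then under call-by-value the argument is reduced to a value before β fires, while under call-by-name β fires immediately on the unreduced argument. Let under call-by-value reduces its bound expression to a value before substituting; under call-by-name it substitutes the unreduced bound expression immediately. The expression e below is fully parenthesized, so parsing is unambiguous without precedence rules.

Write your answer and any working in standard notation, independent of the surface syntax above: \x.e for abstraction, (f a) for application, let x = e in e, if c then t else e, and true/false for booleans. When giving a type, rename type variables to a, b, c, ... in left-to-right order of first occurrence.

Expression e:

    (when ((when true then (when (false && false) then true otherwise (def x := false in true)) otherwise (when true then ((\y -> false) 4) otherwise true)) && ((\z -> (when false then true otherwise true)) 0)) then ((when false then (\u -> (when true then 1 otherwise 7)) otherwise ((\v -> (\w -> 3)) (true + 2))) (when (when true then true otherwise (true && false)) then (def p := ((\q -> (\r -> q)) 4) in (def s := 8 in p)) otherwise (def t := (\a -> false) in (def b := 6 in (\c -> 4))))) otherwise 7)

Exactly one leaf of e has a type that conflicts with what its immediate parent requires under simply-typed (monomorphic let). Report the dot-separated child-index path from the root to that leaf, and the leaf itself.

Answer: 1.0.2.1.0 : true

Derivation:
  unify Bool ~ Bool
  unify Bool ~ Bool
  unify Bool ~ Bool
  unify Bool ~ Bool
let x : Bool
  unify Bool ~ Bool
  unify Bool ~ Bool
\y._ : a -> Bool
  unify a -> Bool ~ Int -> b
  unify a ~ Int
  unify Bool ~ b
_ _ : Bool
  unify Bool ~ Bool
  unify Bool ~ Bool
  unify Bool ~ Bool
  unify Bool ~ Bool
  unify Bool ~ Bool
\z._ : c -> Bool
  unify c -> Bool ~ Int -> d
  unify c ~ Int
  unify Bool ~ d
_ _ : Bool
  unify Bool ~ Bool
  unify Bool ~ Bool
  unify Bool ~ Bool
  unify Bool ~ Bool
  unify Int ~ Int
\u._ : e -> Int
\w._ : g -> Int
\v._ : f -> g -> Int
  unify Bool ~ Int
  FAIL: mismatch Bool ~ Int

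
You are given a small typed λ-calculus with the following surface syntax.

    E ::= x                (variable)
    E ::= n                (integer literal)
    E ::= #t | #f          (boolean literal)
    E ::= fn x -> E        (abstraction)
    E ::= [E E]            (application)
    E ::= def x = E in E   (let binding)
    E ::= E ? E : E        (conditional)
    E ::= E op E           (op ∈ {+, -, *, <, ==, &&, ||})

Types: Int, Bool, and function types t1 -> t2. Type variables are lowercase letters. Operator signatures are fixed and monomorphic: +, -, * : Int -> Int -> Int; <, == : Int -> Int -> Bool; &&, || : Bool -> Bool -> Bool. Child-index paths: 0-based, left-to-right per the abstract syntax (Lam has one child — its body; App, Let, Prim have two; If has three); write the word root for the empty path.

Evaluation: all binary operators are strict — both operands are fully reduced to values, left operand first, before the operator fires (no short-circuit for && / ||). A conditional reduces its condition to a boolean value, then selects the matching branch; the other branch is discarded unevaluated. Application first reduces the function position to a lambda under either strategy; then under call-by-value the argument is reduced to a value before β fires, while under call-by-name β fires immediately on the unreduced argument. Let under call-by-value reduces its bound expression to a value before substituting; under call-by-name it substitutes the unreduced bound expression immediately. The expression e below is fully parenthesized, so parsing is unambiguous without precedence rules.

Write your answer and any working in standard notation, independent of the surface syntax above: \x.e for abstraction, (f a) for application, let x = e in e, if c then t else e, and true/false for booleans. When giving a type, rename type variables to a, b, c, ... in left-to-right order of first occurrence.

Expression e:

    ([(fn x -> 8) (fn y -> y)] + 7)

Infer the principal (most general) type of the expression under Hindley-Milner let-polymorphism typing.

Answer: Int

Derivation:
\x._ : a -> Int
y : b
\y._ : b -> b
  unify a -> Int ~ (b -> b) -> c
  unify a ~ b -> b
  unify Int ~ c
_ _ : Int
  unify Int ~ Int
  unify Int ~ Int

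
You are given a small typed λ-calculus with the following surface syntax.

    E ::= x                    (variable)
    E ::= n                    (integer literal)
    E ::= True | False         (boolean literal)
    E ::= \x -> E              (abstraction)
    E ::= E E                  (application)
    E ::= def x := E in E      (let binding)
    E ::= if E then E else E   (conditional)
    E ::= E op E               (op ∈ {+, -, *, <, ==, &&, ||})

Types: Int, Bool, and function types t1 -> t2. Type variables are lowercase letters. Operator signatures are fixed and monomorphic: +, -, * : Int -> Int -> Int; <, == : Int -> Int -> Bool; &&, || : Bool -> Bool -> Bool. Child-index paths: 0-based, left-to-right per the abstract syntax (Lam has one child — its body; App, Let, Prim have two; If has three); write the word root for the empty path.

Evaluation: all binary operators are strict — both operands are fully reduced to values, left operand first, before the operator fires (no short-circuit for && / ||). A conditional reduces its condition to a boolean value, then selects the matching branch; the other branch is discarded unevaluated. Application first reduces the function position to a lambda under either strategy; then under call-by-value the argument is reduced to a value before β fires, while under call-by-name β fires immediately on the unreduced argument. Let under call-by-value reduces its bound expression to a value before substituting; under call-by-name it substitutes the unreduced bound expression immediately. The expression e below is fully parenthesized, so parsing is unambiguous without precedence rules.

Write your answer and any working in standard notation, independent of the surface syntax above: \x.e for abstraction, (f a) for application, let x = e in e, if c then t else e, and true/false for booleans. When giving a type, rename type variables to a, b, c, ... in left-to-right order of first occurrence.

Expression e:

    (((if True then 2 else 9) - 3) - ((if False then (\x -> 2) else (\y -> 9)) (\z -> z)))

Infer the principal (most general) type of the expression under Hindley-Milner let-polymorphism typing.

Answer: Int

Derivation:
  unify Bool ~ Bool
  unify Int ~ Int
  unify Int ~ Int
  unify Int ~ Int
  unify Int ~ Int
  unify Bool ~ Bool
\x._ : a -> Int
\y._ : b -> Int
  unify a -> Int ~ b -> Int
  unify a ~ b
  unify Int ~ Int
z : c
\z._ : c -> c
  unify b -> Int ~ (c -> c) -> d
  unify b ~ c -> c
  unify Int ~ d
_ _ : Int
  unify Int ~ Int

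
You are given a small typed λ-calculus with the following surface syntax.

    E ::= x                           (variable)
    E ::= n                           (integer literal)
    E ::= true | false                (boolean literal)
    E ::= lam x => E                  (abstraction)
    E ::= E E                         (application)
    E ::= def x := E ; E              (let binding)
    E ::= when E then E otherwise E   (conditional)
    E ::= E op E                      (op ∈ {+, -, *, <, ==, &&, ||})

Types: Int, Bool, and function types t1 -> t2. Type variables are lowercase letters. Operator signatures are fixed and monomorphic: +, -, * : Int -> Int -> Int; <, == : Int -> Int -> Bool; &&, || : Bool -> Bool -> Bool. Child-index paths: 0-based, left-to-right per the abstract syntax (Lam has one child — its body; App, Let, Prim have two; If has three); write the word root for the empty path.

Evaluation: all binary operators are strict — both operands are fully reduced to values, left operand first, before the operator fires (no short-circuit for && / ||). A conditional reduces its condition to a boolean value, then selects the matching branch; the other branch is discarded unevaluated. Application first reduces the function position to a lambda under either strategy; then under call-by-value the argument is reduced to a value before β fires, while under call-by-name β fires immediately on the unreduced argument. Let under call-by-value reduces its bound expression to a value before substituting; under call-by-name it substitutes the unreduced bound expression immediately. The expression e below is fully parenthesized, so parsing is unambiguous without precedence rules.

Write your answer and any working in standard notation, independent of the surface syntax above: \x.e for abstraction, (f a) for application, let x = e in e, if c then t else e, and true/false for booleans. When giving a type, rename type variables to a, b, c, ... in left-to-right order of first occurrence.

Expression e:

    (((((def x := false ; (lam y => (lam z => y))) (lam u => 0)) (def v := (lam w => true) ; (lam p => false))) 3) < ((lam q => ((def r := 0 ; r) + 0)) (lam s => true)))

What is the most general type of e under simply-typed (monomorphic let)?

Trace:
let x : Bool
y : a
\z._ : b -> a
\y._ : a -> b -> a
\u._ : c -> Int
  unify a -> b -> a ~ (c -> Int) -> d
  unify a ~ c -> Int
  unify b -> c -> Int ~ d
_ _ : b -> c -> Int
\w._ : e -> Bool
let v : e -> Bool
\p._ : f -> Bool
  unify b -> c -> Int ~ (f -> Bool) -> g
  unify b ~ f -> Bool
  unify c -> Int ~ g
_ _ : c -> Int
  unify c -> Int ~ Int -> h
  unify c ~ Int
  unify Int ~ h
_ _ : Int
  unify Int ~ Int
let r : Int
r : Int
  unify Int ~ Int
  unify Int ~ Int
\q._ : i -> Int
\s._ : j -> Bool
  unify i -> Int ~ (j -> Bool) -> k
  unify i ~ j -> Bool
  unify Int ~ k
_ _ : Int
  unify Int ~ Int

Answer: Bool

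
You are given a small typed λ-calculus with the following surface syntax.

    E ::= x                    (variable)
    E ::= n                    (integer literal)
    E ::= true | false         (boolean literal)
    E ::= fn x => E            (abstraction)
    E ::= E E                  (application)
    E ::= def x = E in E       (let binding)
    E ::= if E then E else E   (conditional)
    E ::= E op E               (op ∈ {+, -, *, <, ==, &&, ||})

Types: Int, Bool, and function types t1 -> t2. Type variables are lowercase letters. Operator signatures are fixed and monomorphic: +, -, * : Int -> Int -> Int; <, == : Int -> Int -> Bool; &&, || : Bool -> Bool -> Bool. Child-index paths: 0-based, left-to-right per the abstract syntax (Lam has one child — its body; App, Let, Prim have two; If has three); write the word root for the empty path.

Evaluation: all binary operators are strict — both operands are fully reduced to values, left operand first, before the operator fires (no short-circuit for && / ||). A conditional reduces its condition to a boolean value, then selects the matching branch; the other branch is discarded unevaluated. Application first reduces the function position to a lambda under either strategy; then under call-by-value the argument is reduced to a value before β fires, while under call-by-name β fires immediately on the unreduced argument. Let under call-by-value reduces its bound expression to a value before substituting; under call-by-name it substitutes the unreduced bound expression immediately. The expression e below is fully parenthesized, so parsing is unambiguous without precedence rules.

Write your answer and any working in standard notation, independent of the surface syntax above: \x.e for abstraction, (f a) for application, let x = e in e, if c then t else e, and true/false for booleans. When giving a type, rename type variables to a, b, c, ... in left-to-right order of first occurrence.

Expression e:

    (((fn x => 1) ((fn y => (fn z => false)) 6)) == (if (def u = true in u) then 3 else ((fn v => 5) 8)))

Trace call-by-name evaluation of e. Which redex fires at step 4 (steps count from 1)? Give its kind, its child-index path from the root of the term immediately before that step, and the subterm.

Trace:
step 0: (((\x.1) ((\y.(\z.false)) 6)) == (if (let u = true in u) then 3 else ((\v.5) 8)))
step 1: [beta@0] (1 == (if (let u = true in u) then 3 else ((\v.5) 8)))
step 2: [let@1.0] (1 == (if true then 3 else ((\v.5) 8)))
step 3: [if@1] (1 == 3)
step 4: [delta@root] false

Answer: delta at root : (1 == 3)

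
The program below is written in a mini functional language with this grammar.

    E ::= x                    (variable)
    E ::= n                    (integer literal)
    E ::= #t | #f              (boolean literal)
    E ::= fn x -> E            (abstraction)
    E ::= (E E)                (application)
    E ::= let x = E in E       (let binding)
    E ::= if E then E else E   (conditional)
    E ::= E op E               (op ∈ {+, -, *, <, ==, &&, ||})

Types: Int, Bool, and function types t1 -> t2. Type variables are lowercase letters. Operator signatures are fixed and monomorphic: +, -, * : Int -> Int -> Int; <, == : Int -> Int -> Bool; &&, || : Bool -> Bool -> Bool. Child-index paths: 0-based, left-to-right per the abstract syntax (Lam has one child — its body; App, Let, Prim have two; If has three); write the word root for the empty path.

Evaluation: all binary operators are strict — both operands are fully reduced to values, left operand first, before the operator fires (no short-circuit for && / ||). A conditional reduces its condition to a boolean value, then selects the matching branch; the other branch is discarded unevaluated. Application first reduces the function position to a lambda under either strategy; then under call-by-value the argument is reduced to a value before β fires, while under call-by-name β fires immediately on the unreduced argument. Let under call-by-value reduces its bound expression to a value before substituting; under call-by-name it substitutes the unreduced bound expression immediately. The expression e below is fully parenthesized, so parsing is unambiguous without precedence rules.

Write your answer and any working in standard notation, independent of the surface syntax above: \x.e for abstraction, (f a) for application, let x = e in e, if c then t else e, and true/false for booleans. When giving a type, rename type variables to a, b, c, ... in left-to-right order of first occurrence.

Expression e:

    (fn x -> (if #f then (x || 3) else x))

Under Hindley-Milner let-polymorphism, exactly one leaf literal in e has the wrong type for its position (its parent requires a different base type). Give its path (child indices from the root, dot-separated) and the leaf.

Answer: 0.1.1 : 3

Derivation:
  unify Bool ~ Bool
x : a
  unify a ~ Bool
  unify Int ~ Bool
  FAIL: mismatch Int ~ Bool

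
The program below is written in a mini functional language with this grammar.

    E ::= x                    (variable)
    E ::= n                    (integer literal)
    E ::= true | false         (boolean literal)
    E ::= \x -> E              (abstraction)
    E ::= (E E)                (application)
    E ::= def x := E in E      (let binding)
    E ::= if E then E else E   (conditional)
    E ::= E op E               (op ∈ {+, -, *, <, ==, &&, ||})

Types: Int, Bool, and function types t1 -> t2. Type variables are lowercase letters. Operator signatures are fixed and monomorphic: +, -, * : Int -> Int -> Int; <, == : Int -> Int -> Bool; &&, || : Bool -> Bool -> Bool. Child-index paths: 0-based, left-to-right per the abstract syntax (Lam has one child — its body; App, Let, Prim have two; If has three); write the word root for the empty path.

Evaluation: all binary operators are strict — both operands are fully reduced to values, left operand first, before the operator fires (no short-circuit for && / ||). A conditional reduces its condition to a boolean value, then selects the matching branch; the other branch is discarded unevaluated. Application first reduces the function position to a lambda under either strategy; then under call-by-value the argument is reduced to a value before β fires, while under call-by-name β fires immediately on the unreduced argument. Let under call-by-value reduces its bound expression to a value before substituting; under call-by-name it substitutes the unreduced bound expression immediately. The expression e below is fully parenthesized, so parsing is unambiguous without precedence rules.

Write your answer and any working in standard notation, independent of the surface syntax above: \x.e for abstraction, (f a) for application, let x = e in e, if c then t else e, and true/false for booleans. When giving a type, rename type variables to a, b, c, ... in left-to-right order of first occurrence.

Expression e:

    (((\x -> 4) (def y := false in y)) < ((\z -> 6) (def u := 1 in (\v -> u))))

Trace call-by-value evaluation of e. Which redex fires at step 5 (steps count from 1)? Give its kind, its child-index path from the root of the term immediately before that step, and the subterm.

Answer: delta at root : (4 < 6)

Derivation:
step 0: (((\x.4) (let y = false in y)) < ((\z.6) (let u = 1 in (\v.u))))
step 1: [let@0.1] (((\x.4) false) < ((\z.6) (let u = 1 in (\v.u))))
step 2: [beta@0] (4 < ((\z.6) (let u = 1 in (\v.u))))
step 3: [let@1.1] (4 < ((\z.6) (\v.1)))
step 4: [beta@1] (4 < 6)
step 5: [delta@root] true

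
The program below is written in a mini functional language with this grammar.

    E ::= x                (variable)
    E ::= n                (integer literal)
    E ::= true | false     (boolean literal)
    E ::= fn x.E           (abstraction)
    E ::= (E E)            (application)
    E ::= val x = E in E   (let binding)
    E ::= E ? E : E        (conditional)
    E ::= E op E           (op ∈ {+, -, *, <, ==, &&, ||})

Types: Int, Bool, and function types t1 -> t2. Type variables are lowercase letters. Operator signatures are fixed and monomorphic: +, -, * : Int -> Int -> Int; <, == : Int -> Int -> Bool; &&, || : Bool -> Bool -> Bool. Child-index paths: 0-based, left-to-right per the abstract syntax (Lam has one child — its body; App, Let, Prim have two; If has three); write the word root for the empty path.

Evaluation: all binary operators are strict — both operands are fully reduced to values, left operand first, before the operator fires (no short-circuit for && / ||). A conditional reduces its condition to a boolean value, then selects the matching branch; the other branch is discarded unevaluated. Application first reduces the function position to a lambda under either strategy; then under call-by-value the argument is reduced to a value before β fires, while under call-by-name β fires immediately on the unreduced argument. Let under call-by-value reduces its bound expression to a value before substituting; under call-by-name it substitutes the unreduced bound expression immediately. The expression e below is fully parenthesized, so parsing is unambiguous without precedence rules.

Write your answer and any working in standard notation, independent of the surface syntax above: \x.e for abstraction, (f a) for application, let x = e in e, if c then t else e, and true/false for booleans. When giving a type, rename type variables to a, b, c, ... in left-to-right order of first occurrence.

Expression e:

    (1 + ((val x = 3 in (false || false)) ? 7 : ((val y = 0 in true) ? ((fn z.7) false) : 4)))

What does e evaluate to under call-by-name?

Working:
step 0: (1 + (if (let x = 3 in (false || false)) then 7 else (if (let y = 0 in true) then ((\z.7) false) else 4)))
step 1: [let@1.0] (1 + (if (false || false) then 7 else (if (let y = 0 in true) then ((\z.7) false) else 4)))
step 2: [delta@1.0] (1 + (if false then 7 else (if (let y = 0 in true) then ((\z.7) false) else 4)))
step 3: [if@1] (1 + (if (let y = 0 in true) then ((\z.7) false) else 4))
step 4: [let@1.0] (1 + (if true then ((\z.7) false) else 4))
step 5: [if@1] (1 + ((\z.7) false))
step 6: [beta@1] (1 + 7)
step 7: [delta@root] 8

Answer: 8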